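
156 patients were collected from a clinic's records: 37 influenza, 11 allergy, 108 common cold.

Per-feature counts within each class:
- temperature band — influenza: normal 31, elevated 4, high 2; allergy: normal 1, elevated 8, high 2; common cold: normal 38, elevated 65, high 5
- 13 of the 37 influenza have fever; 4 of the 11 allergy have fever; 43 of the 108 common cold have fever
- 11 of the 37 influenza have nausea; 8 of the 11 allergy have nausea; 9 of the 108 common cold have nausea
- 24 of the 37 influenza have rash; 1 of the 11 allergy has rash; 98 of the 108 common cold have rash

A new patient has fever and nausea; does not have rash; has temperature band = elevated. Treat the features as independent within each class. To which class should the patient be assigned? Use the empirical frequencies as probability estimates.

influenza: (37/156) × (4/37) × (13/37) × (11/37) × (13/37) ≈ 0.000941043
allergy: (11/156) × (8/11) × (4/11) × (8/11) × (10/11) ≈ 0.0123293
common cold: (108/156) × (65/108) × (43/108) × (9/108) × (10/108) ≈ 0.00128005
Highest score → allergy.

allergy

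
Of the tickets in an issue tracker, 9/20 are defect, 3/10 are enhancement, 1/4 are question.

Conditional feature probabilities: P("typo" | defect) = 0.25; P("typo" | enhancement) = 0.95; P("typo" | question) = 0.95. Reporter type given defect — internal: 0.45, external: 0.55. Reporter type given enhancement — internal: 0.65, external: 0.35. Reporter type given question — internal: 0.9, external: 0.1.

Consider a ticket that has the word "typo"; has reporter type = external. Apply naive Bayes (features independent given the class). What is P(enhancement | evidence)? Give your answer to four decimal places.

defect: 0.45 × 0.25 × 0.55 = 0.061875
enhancement: 0.3 × 0.95 × 0.35 = 0.09975
question: 0.25 × 0.95 × 0.1 = 0.02375
P(enhancement | x) = 0.09975 / 0.185375 ≈ 0.5381

0.5381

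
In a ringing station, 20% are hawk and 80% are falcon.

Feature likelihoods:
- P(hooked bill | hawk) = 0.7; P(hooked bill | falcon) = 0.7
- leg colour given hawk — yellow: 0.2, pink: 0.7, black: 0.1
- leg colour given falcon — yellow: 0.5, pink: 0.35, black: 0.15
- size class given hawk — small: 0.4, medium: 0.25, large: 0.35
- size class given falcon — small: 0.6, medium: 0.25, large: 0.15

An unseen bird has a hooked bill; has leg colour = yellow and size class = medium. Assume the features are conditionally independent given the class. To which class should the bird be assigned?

hawk: 0.2 × 0.7 × 0.2 × 0.25 = 0.007
falcon: 0.8 × 0.7 × 0.5 × 0.25 = 0.07
Highest score → falcon.

falcon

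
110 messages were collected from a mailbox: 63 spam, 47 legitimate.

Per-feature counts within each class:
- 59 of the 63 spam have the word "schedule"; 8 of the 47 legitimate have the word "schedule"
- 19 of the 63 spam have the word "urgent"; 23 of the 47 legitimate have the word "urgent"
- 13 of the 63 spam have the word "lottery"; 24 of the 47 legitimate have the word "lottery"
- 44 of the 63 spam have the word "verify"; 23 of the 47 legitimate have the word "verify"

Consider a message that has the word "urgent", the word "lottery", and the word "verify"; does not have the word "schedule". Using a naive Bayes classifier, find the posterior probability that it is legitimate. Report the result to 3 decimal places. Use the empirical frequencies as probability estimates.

0.965

spam: (63/110) × (4/63) × (19/63) × (13/63) × (44/63) ≈ 0.0015805
legitimate: (47/110) × (39/47) × (23/47) × (24/47) × (23/47) ≈ 0.0433556
P(legitimate | x) = 0.0433556 / 0.0449361 ≈ 0.965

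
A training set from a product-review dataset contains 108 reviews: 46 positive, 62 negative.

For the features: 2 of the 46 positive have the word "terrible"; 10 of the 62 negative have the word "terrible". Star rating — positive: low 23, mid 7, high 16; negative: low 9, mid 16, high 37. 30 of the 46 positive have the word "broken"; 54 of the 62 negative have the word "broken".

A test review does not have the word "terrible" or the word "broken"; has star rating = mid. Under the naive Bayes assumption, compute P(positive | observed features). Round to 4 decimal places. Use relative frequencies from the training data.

0.5736

positive: (46/108) × (44/46) × (7/46) × (16/46) ≈ 0.0215641
negative: (62/108) × (52/62) × (16/62) × (8/62) ≈ 0.0160327
P(positive | x) = 0.0215641 / 0.0375968 ≈ 0.5736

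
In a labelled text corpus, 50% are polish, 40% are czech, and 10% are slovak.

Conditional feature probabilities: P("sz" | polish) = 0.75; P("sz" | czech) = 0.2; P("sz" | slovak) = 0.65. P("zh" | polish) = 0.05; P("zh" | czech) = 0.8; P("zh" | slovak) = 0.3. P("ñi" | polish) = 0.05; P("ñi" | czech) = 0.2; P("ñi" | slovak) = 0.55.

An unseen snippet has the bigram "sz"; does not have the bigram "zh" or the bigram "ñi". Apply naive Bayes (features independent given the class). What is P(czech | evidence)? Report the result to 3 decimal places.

polish: 0.5 × 0.75 × (1−0.05) × (1−0.05) = 0.3384375
czech: 0.4 × 0.2 × (1−0.8) × (1−0.2) = 0.0128
slovak: 0.1 × 0.65 × (1−0.3) × (1−0.55) = 0.020475
P(czech | x) = 0.0128 / 0.3717125 ≈ 0.034

0.034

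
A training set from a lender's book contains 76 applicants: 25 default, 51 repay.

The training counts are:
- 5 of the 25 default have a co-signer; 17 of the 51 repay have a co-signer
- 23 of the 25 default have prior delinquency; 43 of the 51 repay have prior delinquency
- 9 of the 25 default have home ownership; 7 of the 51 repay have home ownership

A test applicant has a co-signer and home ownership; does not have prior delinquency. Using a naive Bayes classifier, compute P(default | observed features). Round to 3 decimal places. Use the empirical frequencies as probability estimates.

0.282

default: (25/76) × (5/25) × (2/25) × (9/25) ≈ 0.00189474
repay: (51/76) × (17/51) × (8/51) × (7/51) ≈ 0.00481596
P(default | x) = 0.00189474 / 0.0067107 ≈ 0.282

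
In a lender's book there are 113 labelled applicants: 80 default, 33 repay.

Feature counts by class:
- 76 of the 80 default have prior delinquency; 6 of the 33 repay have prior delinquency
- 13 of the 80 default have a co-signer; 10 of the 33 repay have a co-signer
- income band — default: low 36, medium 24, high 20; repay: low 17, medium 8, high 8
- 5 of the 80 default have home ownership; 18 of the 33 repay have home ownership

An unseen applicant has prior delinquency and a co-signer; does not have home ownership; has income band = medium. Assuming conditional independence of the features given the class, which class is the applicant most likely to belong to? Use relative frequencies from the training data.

default

default: (80/113) × (76/80) × (13/80) × (24/80) × (75/80) ≈ 0.0307384
repay: (33/113) × (6/33) × (10/33) × (8/33) × (15/33) ≈ 0.00177301
Highest score → default.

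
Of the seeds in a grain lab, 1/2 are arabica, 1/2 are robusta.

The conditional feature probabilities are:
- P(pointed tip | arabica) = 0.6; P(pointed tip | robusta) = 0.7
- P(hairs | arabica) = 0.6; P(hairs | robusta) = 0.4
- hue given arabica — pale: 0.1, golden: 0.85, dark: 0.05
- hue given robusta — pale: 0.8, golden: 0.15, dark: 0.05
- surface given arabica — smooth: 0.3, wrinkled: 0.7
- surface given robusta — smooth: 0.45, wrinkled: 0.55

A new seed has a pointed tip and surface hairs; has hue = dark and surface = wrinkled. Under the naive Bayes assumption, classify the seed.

arabica

arabica: 0.5 × 0.6 × 0.6 × 0.05 × 0.7 = 0.0063
robusta: 0.5 × 0.7 × 0.4 × 0.05 × 0.55 = 0.00385
Highest score → arabica.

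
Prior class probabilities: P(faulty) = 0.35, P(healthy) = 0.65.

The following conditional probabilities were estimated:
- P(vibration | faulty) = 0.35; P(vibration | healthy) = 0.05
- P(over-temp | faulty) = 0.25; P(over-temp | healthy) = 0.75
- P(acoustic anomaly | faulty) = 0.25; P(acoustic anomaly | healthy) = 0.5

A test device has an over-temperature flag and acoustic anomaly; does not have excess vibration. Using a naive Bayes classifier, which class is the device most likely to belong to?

faulty: 0.35 × (1−0.35) × 0.25 × 0.25 = 0.01421875
healthy: 0.65 × (1−0.05) × 0.75 × 0.5 = 0.2315625
Highest score → healthy.

healthy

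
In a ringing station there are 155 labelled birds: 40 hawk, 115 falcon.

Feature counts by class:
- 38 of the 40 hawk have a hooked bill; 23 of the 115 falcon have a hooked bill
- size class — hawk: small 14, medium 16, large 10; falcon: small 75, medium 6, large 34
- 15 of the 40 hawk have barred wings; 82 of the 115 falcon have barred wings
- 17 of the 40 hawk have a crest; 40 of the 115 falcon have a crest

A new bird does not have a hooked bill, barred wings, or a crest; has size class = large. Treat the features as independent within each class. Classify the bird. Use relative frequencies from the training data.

falcon

hawk: (40/155) × (2/40) × (10/40) × (25/40) × (23/40) ≈ 0.00115927
falcon: (115/155) × (92/115) × (34/115) × (33/115) × (75/115) ≈ 0.032841
Highest score → falcon.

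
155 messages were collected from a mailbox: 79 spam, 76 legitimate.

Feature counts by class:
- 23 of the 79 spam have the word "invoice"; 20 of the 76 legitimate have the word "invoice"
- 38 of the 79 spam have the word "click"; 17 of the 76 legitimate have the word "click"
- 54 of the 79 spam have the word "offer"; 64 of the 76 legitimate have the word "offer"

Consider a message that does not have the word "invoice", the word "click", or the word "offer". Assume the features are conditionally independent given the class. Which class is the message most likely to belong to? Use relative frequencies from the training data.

spam: (79/155) × (56/79) × (41/79) × (25/79) ≈ 0.0593371
legitimate: (76/155) × (56/76) × (59/76) × (12/76) ≈ 0.0442856
Highest score → spam.

spam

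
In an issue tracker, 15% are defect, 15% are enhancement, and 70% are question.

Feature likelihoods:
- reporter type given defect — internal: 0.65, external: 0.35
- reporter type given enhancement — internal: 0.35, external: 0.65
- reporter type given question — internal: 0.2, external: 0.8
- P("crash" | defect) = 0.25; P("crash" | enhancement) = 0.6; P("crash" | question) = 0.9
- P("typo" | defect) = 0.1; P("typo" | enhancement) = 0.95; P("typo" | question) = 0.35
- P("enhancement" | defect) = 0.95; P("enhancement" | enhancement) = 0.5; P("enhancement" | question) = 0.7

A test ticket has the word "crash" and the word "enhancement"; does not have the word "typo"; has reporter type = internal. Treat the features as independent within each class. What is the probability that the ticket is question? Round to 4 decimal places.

0.7261

defect: 0.15 × 0.65 × 0.25 × (1−0.1) × 0.95 = 0.020840625
enhancement: 0.15 × 0.35 × 0.6 × (1−0.95) × 0.5 = 0.0007875
question: 0.7 × 0.2 × 0.9 × (1−0.35) × 0.7 = 0.05733
P(question | x) = 0.05733 / 0.078958125 ≈ 0.7261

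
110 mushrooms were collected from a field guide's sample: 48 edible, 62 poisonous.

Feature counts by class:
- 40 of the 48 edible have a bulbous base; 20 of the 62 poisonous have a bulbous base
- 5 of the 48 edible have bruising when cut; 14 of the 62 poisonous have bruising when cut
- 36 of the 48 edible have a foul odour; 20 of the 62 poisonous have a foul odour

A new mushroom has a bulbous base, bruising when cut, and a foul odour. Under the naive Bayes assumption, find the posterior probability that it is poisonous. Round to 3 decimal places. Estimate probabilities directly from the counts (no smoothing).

edible: (48/110) × (40/48) × (5/48) × (36/48) ≈ 0.0284091
poisonous: (62/110) × (20/62) × (14/62) × (20/62) ≈ 0.0132438
P(poisonous | x) = 0.0132438 / 0.0416529 ≈ 0.318

0.318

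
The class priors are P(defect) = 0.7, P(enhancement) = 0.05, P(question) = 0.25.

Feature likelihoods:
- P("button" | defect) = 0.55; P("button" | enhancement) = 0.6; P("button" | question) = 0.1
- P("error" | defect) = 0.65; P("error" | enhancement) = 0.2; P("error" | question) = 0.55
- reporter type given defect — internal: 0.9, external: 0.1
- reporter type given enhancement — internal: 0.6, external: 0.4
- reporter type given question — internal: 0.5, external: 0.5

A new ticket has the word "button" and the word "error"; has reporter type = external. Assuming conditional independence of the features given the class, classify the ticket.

defect

defect: 0.7 × 0.55 × 0.65 × 0.1 = 0.025025
enhancement: 0.05 × 0.6 × 0.2 × 0.4 = 0.0024
question: 0.25 × 0.1 × 0.55 × 0.5 = 0.006875
Highest score → defect.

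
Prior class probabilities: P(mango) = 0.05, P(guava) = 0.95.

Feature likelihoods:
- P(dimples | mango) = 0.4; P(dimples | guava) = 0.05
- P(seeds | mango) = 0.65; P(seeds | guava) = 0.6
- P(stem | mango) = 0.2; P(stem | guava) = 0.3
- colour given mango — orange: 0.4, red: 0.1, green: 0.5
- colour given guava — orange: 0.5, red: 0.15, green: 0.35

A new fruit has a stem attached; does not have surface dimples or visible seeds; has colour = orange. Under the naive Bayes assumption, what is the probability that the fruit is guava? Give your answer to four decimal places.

mango: 0.05 × (1−0.4) × (1−0.65) × 0.2 × 0.4 = 0.00084
guava: 0.95 × (1−0.05) × (1−0.6) × 0.3 × 0.5 = 0.05415
P(guava | x) = 0.05415 / 0.05499 ≈ 0.9847

0.9847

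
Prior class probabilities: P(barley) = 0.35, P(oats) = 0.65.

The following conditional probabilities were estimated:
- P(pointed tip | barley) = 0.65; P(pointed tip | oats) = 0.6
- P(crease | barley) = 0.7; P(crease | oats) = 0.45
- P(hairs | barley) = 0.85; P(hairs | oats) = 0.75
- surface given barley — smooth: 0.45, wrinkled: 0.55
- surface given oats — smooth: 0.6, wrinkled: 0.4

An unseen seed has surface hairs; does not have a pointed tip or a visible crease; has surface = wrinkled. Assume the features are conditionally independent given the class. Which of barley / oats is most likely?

barley: 0.35 × (1−0.65) × (1−0.7) × 0.85 × 0.55 = 0.017180625
oats: 0.65 × (1−0.6) × (1−0.45) × 0.75 × 0.4 = 0.0429
Highest score → oats.

oats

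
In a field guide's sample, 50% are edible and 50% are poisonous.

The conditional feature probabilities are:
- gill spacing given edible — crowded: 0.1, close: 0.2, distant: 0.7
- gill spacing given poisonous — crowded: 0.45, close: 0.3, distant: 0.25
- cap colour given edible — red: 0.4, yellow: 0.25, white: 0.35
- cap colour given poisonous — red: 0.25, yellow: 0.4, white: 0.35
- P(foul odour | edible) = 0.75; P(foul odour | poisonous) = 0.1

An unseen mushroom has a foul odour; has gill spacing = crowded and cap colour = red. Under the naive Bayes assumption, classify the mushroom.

edible

edible: 0.5 × 0.1 × 0.4 × 0.75 = 0.015
poisonous: 0.5 × 0.45 × 0.25 × 0.1 = 0.005625
Highest score → edible.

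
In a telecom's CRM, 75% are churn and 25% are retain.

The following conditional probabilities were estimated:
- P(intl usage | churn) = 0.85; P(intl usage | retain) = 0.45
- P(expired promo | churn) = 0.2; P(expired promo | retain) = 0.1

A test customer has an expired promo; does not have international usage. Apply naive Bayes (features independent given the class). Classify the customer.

churn

churn: 0.75 × (1−0.85) × 0.2 = 0.0225
retain: 0.25 × (1−0.45) × 0.1 = 0.01375
Highest score → churn.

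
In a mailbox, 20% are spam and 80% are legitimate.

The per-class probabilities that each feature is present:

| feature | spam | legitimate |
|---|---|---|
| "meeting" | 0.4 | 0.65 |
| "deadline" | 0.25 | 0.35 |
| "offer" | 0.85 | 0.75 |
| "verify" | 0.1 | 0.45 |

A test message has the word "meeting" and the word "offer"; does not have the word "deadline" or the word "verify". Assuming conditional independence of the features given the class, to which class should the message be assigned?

spam: 0.2 × 0.4 × (1−0.25) × 0.85 × (1−0.1) = 0.0459
legitimate: 0.8 × 0.65 × (1−0.35) × 0.75 × (1−0.45) = 0.139425
Highest score → legitimate.

legitimate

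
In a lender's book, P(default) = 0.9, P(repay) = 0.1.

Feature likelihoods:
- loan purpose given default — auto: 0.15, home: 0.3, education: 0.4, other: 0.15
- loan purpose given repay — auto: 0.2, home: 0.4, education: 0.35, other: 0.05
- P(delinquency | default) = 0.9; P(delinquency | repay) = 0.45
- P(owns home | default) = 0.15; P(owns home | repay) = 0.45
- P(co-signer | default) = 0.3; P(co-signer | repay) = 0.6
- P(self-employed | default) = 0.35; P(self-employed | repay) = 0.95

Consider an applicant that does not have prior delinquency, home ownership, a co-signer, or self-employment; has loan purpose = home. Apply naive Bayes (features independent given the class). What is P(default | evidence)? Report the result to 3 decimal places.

0.977

default: 0.9 × 0.3 × (1−0.9) × (1−0.15) × (1−0.3) × (1−0.35) = 0.01044225
repay: 0.1 × 0.4 × (1−0.45) × (1−0.45) × (1−0.6) × (1−0.95) = 0.000242
P(default | x) = 0.01044225 / 0.01068425 ≈ 0.977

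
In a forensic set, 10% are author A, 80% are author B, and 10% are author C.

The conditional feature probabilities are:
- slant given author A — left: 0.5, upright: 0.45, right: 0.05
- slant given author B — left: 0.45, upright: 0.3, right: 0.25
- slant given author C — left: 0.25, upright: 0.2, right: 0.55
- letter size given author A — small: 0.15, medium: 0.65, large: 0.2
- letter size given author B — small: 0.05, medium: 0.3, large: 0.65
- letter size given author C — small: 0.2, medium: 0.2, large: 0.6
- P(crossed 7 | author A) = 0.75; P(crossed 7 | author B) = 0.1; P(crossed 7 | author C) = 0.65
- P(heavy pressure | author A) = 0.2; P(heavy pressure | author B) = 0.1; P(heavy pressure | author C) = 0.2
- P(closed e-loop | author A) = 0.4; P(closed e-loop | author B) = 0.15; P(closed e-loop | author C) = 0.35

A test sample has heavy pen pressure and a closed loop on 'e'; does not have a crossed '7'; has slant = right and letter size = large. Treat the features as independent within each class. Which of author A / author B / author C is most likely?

author B

author A: 0.1 × 0.05 × 0.2 × (1−0.75) × 0.2 × 0.4 = 0.00002
author B: 0.8 × 0.25 × 0.65 × (1−0.1) × 0.1 × 0.15 = 0.001755
author C: 0.1 × 0.55 × 0.6 × (1−0.65) × 0.2 × 0.35 = 0.0008085
Highest score → author B.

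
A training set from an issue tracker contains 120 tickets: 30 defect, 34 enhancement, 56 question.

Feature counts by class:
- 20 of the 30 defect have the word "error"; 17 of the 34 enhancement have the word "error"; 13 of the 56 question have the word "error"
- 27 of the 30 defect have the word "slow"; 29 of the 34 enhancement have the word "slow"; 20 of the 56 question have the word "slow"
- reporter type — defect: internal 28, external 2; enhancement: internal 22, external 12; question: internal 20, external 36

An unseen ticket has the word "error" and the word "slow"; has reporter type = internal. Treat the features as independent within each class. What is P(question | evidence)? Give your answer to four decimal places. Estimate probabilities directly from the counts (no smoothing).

defect: (30/120) × (20/30) × (27/30) × (28/30) = 0.14
enhancement: (34/120) × (17/34) × (29/34) × (22/34) ≈ 0.0781863
question: (56/120) × (13/56) × (20/56) × (20/56) ≈ 0.013818
P(question | x) = 0.013818 / 0.2320043 ≈ 0.0596

0.0596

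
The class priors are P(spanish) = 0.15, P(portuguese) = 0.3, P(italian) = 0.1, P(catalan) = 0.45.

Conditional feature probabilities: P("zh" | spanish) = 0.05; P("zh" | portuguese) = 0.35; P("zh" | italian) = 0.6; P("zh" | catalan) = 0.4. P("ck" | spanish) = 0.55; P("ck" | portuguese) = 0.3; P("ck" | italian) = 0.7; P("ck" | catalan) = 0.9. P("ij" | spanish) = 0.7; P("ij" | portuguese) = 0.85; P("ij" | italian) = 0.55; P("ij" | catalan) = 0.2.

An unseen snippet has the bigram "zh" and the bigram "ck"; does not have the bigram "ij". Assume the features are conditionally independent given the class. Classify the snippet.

spanish: 0.15 × 0.05 × 0.55 × (1−0.7) = 0.0012375
portuguese: 0.3 × 0.35 × 0.3 × (1−0.85) = 0.004725
italian: 0.1 × 0.6 × 0.7 × (1−0.55) = 0.0189
catalan: 0.45 × 0.4 × 0.9 × (1−0.2) = 0.1296
Highest score → catalan.

catalan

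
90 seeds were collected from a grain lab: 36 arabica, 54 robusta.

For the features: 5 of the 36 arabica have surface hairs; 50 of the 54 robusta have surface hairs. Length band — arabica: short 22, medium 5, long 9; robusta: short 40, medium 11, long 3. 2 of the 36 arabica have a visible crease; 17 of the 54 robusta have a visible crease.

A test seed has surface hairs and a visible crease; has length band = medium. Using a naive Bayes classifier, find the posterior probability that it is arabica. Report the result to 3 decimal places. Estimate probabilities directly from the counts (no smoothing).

0.012

arabica: (36/90) × (5/36) × (5/36) × (2/36) ≈ 0.000428669
robusta: (54/90) × (50/54) × (11/54) × (17/54) ≈ 0.0356272
P(arabica | x) = 0.000428669 / 0.036055869 ≈ 0.012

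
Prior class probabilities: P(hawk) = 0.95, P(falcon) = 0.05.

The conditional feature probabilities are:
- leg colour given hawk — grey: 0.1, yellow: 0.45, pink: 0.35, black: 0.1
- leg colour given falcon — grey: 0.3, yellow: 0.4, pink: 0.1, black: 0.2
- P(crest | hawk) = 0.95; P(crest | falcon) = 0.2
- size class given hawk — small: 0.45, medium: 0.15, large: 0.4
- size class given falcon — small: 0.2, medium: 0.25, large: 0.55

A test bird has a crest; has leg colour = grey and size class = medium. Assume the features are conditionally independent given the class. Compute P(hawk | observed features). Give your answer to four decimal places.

0.9475

hawk: 0.95 × 0.1 × 0.95 × 0.15 = 0.0135375
falcon: 0.05 × 0.3 × 0.2 × 0.25 = 0.00075
P(hawk | x) = 0.0135375 / 0.0142875 ≈ 0.9475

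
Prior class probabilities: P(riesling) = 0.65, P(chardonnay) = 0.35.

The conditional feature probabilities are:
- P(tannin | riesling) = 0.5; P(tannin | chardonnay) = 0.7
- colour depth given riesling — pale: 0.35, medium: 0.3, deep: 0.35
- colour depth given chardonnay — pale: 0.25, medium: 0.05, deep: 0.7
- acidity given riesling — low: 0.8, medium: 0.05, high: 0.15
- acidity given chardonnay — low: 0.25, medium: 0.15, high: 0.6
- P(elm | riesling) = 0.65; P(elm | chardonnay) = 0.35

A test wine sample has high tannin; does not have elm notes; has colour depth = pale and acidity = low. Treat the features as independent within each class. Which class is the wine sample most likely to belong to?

riesling

riesling: 0.65 × 0.5 × 0.35 × 0.8 × (1−0.65) = 0.03185
chardonnay: 0.35 × 0.7 × 0.25 × 0.25 × (1−0.35) = 0.009953125
Highest score → riesling.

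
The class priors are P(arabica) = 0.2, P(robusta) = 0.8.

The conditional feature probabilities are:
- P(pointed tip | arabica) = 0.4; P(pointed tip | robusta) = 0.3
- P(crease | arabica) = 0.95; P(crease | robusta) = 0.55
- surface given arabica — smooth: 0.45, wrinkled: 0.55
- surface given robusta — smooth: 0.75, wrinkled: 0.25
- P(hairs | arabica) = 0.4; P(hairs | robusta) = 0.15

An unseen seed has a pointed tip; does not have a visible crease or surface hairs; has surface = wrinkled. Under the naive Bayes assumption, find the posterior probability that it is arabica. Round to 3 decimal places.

0.054

arabica: 0.2 × 0.4 × (1−0.95) × 0.55 × (1−0.4) = 0.00132
robusta: 0.8 × 0.3 × (1−0.55) × 0.25 × (1−0.15) = 0.02295
P(arabica | x) = 0.00132 / 0.02427 ≈ 0.054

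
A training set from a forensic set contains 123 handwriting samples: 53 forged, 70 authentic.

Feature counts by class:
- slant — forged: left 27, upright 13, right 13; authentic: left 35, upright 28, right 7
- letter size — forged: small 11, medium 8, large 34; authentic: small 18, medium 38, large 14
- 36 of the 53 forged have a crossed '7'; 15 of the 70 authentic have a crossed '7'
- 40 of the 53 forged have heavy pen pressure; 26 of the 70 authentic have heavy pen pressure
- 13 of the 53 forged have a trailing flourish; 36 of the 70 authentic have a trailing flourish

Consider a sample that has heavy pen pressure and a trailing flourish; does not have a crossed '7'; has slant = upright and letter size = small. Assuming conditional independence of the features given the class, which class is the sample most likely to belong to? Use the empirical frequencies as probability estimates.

authentic

forged: (53/123) × (13/53) × (11/53) × (17/53) × (40/53) × (13/53) ≈ 0.00130251
authentic: (70/123) × (28/70) × (18/70) × (55/70) × (26/70) × (36/70) ≈ 0.00878561
Highest score → authentic.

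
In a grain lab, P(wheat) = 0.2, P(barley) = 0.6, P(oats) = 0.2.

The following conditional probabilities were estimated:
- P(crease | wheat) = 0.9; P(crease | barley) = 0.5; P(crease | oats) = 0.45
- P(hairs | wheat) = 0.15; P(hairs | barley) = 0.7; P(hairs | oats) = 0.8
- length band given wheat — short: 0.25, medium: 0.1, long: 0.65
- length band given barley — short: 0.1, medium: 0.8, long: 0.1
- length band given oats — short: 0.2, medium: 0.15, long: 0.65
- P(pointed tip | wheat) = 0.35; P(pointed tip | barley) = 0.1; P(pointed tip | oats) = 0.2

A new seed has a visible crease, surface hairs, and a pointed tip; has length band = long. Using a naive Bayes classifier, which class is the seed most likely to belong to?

oats

wheat: 0.2 × 0.9 × 0.15 × 0.65 × 0.35 = 0.0061425
barley: 0.6 × 0.5 × 0.7 × 0.1 × 0.1 = 0.0021
oats: 0.2 × 0.45 × 0.8 × 0.65 × 0.2 = 0.00936
Highest score → oats.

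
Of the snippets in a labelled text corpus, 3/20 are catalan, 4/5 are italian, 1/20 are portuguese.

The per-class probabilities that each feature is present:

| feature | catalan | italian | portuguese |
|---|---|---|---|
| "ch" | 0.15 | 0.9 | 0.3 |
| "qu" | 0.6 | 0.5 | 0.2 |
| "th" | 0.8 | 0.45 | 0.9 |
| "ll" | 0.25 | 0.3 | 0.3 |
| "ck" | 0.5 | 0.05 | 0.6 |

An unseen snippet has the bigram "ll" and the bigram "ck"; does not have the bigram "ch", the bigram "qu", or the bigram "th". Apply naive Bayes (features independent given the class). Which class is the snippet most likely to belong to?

catalan

catalan: 0.15 × (1−0.15) × (1−0.6) × (1−0.8) × 0.25 × 0.5 = 0.001275
italian: 0.8 × (1−0.9) × (1−0.5) × (1−0.45) × 0.3 × 0.05 = 0.00033
portuguese: 0.05 × (1−0.3) × (1−0.2) × (1−0.9) × 0.3 × 0.6 = 0.000504
Highest score → catalan.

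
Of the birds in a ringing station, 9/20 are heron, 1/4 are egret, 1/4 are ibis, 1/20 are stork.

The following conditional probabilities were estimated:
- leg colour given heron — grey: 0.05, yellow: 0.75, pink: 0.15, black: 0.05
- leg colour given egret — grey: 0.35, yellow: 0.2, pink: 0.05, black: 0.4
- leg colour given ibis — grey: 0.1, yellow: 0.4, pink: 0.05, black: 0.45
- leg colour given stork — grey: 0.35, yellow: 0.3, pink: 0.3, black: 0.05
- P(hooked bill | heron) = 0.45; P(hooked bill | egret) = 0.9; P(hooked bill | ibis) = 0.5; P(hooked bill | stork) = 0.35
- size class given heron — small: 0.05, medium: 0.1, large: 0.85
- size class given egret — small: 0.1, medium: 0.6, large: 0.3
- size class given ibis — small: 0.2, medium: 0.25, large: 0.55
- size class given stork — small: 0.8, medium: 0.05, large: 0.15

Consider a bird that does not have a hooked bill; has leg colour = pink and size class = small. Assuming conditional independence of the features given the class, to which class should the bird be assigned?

stork

heron: 0.45 × 0.15 × (1−0.45) × 0.05 = 0.00185625
egret: 0.25 × 0.05 × (1−0.9) × 0.1 = 0.000125
ibis: 0.25 × 0.05 × (1−0.5) × 0.2 = 0.00125
stork: 0.05 × 0.3 × (1−0.35) × 0.8 = 0.0078
Highest score → stork.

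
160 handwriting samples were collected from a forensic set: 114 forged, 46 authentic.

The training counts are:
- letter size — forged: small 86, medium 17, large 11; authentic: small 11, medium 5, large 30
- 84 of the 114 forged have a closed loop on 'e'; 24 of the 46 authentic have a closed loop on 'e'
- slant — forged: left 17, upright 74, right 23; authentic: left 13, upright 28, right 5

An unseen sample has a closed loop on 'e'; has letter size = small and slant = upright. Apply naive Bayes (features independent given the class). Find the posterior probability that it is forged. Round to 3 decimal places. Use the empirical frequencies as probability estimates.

0.922

forged: (114/160) × (86/114) × (84/114) × (74/114) ≈ 0.257087
authentic: (46/160) × (11/46) × (24/46) × (28/46) ≈ 0.0218336
P(forged | x) = 0.257087 / 0.2789206 ≈ 0.922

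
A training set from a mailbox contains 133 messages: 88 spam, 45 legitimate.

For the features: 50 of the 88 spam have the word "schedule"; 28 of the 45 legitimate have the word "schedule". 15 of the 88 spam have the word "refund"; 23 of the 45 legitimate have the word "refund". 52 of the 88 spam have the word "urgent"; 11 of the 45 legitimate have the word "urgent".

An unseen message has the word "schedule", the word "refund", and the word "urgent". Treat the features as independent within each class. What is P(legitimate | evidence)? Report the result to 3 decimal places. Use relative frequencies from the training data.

spam: (88/133) × (50/88) × (15/88) × (52/88) ≈ 0.0378658
legitimate: (45/133) × (28/45) × (23/45) × (11/45) ≈ 0.0263028
P(legitimate | x) = 0.0263028 / 0.0641686 ≈ 0.410

0.410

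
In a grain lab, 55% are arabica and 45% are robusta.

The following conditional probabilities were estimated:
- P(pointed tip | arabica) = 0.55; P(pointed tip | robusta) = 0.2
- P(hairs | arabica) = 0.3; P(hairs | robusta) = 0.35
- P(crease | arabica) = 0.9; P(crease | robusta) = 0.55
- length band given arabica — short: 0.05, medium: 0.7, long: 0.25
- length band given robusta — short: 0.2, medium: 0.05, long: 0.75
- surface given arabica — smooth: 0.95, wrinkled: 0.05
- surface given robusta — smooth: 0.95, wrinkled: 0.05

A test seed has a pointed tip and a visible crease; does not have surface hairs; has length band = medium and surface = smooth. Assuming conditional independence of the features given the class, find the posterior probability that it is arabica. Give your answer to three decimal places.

0.988

arabica: 0.55 × 0.55 × (1−0.3) × 0.9 × 0.7 × 0.95 = 0.126732375
robusta: 0.45 × 0.2 × (1−0.35) × 0.55 × 0.05 × 0.95 = 0.0015283125
P(arabica | x) = 0.126732375 / 0.1282606875 ≈ 0.988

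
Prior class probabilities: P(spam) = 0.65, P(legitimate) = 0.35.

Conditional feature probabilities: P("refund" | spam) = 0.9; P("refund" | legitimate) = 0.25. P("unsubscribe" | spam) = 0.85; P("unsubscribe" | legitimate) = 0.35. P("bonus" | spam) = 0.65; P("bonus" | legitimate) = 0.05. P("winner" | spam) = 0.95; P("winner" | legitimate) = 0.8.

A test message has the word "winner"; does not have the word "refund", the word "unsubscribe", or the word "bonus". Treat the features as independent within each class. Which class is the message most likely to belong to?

spam: 0.65 × (1−0.9) × (1−0.85) × (1−0.65) × 0.95 = 0.003241875
legitimate: 0.35 × (1−0.25) × (1−0.35) × (1−0.05) × 0.8 = 0.129675
Highest score → legitimate.

legitimate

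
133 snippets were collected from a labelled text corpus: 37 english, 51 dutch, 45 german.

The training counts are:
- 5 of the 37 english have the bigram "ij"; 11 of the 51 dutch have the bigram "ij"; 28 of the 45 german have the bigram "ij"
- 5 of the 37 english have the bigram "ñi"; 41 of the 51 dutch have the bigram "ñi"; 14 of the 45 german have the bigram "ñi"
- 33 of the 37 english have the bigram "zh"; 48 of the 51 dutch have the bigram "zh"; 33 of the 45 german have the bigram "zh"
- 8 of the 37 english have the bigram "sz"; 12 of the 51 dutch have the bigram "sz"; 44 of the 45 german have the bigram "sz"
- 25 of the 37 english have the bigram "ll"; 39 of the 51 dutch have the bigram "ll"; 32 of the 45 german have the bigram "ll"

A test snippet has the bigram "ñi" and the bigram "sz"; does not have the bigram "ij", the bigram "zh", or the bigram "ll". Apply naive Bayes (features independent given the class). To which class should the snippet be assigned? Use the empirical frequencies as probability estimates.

german

english: (37/133) × (32/37) × (5/37) × (4/37) × (8/37) × (12/37) ≈ 0.000246486
dutch: (51/133) × (40/51) × (41/51) × (3/51) × (12/51) × (12/51) ≈ 0.0007874
german: (45/133) × (17/45) × (14/45) × (12/45) × (44/45) × (13/45) ≈ 0.00299538
Highest score → german.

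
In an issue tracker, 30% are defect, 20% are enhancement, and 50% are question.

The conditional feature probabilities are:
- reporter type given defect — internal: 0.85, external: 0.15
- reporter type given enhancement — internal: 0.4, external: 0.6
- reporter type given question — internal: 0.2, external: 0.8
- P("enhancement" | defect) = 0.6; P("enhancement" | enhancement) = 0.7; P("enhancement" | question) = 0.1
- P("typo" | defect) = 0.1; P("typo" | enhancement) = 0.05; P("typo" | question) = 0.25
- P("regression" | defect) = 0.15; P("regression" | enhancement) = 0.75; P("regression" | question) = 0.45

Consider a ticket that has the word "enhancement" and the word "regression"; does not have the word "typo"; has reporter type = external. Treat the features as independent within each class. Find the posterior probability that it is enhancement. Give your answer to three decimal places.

defect: 0.3 × 0.15 × 0.6 × (1−0.1) × 0.15 = 0.003645
enhancement: 0.2 × 0.6 × 0.7 × (1−0.05) × 0.75 = 0.05985
question: 0.5 × 0.8 × 0.1 × (1−0.25) × 0.45 = 0.0135
P(enhancement | x) = 0.05985 / 0.076995 ≈ 0.777

0.777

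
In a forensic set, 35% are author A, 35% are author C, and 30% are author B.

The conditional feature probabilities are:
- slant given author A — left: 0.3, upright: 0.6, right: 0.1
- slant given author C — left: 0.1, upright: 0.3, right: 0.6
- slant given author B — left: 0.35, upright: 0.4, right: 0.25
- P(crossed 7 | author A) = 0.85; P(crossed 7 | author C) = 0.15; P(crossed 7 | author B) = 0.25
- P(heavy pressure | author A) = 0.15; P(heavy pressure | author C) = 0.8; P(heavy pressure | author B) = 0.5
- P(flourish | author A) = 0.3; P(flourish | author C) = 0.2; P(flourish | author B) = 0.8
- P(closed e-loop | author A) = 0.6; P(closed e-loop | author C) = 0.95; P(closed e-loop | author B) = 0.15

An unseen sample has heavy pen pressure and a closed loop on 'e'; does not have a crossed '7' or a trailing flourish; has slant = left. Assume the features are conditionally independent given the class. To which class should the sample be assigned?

author A: 0.35 × 0.3 × (1−0.85) × 0.15 × (1−0.3) × 0.6 = 0.00099225
author C: 0.35 × 0.1 × (1−0.15) × 0.8 × (1−0.2) × 0.95 = 0.018088
author B: 0.3 × 0.35 × (1−0.25) × 0.5 × (1−0.8) × 0.15 = 0.00118125
Highest score → author C.

author C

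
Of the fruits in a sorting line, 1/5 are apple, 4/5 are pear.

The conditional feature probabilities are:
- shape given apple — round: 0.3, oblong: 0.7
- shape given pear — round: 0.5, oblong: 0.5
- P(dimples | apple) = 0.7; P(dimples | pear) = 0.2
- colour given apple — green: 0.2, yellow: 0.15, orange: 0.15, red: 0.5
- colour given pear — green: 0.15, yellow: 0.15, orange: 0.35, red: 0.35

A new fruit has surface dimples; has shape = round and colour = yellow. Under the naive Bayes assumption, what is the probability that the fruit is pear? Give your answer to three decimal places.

0.656

apple: 0.2 × 0.3 × 0.7 × 0.15 = 0.0063
pear: 0.8 × 0.5 × 0.2 × 0.15 = 0.012
P(pear | x) = 0.012 / 0.0183 ≈ 0.656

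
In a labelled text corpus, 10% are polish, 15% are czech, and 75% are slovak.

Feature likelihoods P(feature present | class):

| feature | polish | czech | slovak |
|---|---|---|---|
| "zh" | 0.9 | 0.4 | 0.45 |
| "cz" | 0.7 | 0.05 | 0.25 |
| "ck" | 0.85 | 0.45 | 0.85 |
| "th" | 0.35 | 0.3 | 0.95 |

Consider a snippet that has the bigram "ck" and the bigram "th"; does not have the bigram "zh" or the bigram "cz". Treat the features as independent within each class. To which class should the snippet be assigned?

slovak

polish: 0.1 × (1−0.9) × (1−0.7) × 0.85 × 0.35 = 0.0008925
czech: 0.15 × (1−0.4) × (1−0.05) × 0.45 × 0.3 = 0.0115425
slovak: 0.75 × (1−0.45) × (1−0.25) × 0.85 × 0.95 = 0.2498203125
Highest score → slovak.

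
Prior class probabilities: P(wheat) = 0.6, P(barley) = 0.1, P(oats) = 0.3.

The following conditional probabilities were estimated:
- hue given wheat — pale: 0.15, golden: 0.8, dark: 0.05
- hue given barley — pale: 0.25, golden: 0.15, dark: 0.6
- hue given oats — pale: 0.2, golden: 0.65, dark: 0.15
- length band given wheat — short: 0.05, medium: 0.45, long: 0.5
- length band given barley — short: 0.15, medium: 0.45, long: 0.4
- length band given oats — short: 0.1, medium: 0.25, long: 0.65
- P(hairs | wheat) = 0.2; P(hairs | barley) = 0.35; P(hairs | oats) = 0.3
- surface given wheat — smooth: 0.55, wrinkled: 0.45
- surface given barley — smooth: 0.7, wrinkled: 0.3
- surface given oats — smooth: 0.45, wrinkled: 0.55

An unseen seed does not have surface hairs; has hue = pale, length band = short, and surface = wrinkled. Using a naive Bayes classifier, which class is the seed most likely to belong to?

oats

wheat: 0.6 × 0.15 × 0.05 × (1−0.2) × 0.45 = 0.00162
barley: 0.1 × 0.25 × 0.15 × (1−0.35) × 0.3 = 0.00073125
oats: 0.3 × 0.2 × 0.1 × (1−0.3) × 0.55 = 0.00231
Highest score → oats.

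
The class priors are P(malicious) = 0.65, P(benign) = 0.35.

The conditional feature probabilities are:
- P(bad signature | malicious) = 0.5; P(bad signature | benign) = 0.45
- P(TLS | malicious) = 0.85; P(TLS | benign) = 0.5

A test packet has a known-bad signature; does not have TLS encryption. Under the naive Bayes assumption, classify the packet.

malicious: 0.65 × 0.5 × (1−0.85) = 0.04875
benign: 0.35 × 0.45 × (1−0.5) = 0.07875
Highest score → benign.

benign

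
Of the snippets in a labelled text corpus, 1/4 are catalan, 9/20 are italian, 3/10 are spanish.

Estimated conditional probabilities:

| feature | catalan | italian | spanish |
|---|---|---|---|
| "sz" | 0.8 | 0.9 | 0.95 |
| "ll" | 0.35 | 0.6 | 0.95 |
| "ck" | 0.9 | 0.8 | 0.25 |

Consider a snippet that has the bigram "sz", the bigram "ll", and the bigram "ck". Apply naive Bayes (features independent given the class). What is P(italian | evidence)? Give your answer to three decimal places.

0.598

catalan: 0.25 × 0.8 × 0.35 × 0.9 = 0.063
italian: 0.45 × 0.9 × 0.6 × 0.8 = 0.1944
spanish: 0.3 × 0.95 × 0.95 × 0.25 = 0.0676875
P(italian | x) = 0.1944 / 0.3250875 ≈ 0.598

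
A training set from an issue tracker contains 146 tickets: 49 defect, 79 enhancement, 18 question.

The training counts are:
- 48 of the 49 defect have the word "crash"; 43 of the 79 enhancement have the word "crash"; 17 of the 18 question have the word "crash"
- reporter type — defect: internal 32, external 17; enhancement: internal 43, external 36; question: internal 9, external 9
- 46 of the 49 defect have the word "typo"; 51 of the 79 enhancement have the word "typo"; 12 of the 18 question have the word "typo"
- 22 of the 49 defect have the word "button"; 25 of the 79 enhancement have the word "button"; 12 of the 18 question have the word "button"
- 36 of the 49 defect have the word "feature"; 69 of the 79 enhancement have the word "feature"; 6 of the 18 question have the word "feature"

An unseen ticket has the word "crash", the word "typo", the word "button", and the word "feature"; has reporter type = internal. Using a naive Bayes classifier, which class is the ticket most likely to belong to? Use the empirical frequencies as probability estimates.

defect: (49/146) × (48/49) × (32/49) × (46/49) × (22/49) × (36/49) ≈ 0.066487
enhancement: (79/146) × (43/79) × (43/79) × (51/79) × (25/79) × (69/79) ≈ 0.0286045
question: (18/146) × (17/18) × (9/18) × (12/18) × (12/18) × (6/18) ≈ 0.00862506
Highest score → defect.

defect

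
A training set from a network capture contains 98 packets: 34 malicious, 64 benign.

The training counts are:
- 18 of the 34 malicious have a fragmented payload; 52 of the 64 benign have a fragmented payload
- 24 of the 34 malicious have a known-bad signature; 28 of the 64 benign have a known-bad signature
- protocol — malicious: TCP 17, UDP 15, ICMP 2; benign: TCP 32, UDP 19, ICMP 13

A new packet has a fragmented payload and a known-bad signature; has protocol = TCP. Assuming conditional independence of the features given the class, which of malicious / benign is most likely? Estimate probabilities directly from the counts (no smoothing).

benign

malicious: (34/98) × (18/34) × (24/34) × (17/34) ≈ 0.0648259
benign: (64/98) × (52/64) × (28/64) × (32/64) ≈ 0.116071
Highest score → benign.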